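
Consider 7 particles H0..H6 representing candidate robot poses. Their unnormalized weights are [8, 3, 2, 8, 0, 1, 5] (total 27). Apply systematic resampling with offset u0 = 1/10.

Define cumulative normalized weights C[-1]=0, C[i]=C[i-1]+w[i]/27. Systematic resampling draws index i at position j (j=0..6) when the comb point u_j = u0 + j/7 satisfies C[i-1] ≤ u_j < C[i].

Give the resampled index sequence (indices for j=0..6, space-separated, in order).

0 0 1 3 3 5 6

C = [8/27, 11/27, 13/27, 7/9, 7/9, 22/27, 1]
j=0: u_0=1/10 ∈ [0, 8/27) → index 0
j=1: u_1=17/70 ∈ [0, 8/27) → index 0
j=2: u_2=27/70 ∈ [8/27, 11/27) → index 1
j=3: u_3=37/70 ∈ [13/27, 7/9) → index 3
j=4: u_4=47/70 ∈ [13/27, 7/9) → index 3
j=5: u_5=57/70 ∈ [7/9, 22/27) → index 5
j=6: u_6=67/70 ∈ [22/27, 1) → index 6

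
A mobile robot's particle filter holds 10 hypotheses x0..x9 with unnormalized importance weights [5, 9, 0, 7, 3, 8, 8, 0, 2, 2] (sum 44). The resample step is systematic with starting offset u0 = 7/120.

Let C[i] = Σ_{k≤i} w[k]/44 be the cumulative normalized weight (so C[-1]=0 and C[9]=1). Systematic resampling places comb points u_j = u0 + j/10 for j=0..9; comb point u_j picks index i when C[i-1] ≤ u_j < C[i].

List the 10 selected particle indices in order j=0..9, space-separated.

0 1 1 3 3 5 5 6 6 9

C = [5/44, 7/22, 7/22, 21/44, 6/11, 8/11, 10/11, 10/11, 21/22, 1]
j=0: u_0=7/120 ∈ [0, 5/44) → index 0
j=1: u_1=19/120 ∈ [5/44, 7/22) → index 1
j=2: u_2=31/120 ∈ [5/44, 7/22) → index 1
j=3: u_3=43/120 ∈ [7/22, 21/44) → index 3
j=4: u_4=11/24 ∈ [7/22, 21/44) → index 3
j=5: u_5=67/120 ∈ [6/11, 8/11) → index 5
j=6: u_6=79/120 ∈ [6/11, 8/11) → index 5
j=7: u_7=91/120 ∈ [8/11, 10/11) → index 6
j=8: u_8=103/120 ∈ [8/11, 10/11) → index 6
j=9: u_9=23/24 ∈ [21/22, 1) → index 9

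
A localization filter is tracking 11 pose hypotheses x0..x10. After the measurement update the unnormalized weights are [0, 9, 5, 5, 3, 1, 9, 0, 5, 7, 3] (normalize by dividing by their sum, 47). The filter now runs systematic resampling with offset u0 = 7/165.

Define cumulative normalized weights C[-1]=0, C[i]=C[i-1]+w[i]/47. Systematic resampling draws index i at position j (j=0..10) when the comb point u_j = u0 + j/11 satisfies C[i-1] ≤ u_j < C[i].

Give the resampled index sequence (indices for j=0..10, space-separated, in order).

1 1 2 3 4 6 6 6 8 9 10

C = [0, 9/47, 14/47, 19/47, 22/47, 23/47, 32/47, 32/47, 37/47, 44/47, 1]
j=0: u_0=7/165 ∈ [0, 9/47) → index 1
j=1: u_1=2/15 ∈ [0, 9/47) → index 1
j=2: u_2=37/165 ∈ [9/47, 14/47) → index 2
j=3: u_3=52/165 ∈ [14/47, 19/47) → index 3
j=4: u_4=67/165 ∈ [19/47, 22/47) → index 4
j=5: u_5=82/165 ∈ [23/47, 32/47) → index 6
j=6: u_6=97/165 ∈ [23/47, 32/47) → index 6
j=7: u_7=112/165 ∈ [23/47, 32/47) → index 6
j=8: u_8=127/165 ∈ [32/47, 37/47) → index 8
j=9: u_9=142/165 ∈ [37/47, 44/47) → index 9
j=10: u_10=157/165 ∈ [44/47, 1) → index 10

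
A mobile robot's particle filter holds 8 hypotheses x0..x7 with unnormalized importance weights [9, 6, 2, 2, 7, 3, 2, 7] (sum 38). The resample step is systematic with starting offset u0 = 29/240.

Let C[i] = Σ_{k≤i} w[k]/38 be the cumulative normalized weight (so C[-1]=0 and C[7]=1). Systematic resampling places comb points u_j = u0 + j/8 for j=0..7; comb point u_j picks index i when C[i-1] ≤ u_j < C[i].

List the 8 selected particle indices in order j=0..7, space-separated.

0 1 1 3 4 5 7 7

C = [9/38, 15/38, 17/38, 1/2, 13/19, 29/38, 31/38, 1]
j=0: u_0=29/240 ∈ [0, 9/38) → index 0
j=1: u_1=59/240 ∈ [9/38, 15/38) → index 1
j=2: u_2=89/240 ∈ [9/38, 15/38) → index 1
j=3: u_3=119/240 ∈ [17/38, 1/2) → index 3
j=4: u_4=149/240 ∈ [1/2, 13/19) → index 4
j=5: u_5=179/240 ∈ [13/19, 29/38) → index 5
j=6: u_6=209/240 ∈ [31/38, 1) → index 7
j=7: u_7=239/240 ∈ [31/38, 1) → index 7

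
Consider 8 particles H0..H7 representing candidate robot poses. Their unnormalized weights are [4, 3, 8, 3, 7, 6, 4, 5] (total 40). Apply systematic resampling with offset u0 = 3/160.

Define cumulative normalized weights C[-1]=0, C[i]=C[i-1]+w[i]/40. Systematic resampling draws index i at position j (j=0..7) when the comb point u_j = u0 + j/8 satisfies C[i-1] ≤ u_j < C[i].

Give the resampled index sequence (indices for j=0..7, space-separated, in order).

0 1 2 3 4 5 5 7

C = [1/10, 7/40, 3/8, 9/20, 5/8, 31/40, 7/8, 1]
j=0: u_0=3/160 ∈ [0, 1/10) → index 0
j=1: u_1=23/160 ∈ [1/10, 7/40) → index 1
j=2: u_2=43/160 ∈ [7/40, 3/8) → index 2
j=3: u_3=63/160 ∈ [3/8, 9/20) → index 3
j=4: u_4=83/160 ∈ [9/20, 5/8) → index 4
j=5: u_5=103/160 ∈ [5/8, 31/40) → index 5
j=6: u_6=123/160 ∈ [5/8, 31/40) → index 5
j=7: u_7=143/160 ∈ [7/8, 1) → index 7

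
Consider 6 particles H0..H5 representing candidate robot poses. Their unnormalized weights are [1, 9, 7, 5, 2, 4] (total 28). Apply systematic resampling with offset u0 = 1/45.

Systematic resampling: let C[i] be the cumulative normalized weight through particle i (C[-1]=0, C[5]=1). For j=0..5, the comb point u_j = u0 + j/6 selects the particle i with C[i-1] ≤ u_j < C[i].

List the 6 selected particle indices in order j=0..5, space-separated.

0 1 1 2 3 4

C = [1/28, 5/14, 17/28, 11/14, 6/7, 1]
j=0: u_0=1/45 ∈ [0, 1/28) → index 0
j=1: u_1=17/90 ∈ [1/28, 5/14) → index 1
j=2: u_2=16/45 ∈ [1/28, 5/14) → index 1
j=3: u_3=47/90 ∈ [5/14, 17/28) → index 2
j=4: u_4=31/45 ∈ [17/28, 11/14) → index 3
j=5: u_5=77/90 ∈ [11/14, 6/7) → index 4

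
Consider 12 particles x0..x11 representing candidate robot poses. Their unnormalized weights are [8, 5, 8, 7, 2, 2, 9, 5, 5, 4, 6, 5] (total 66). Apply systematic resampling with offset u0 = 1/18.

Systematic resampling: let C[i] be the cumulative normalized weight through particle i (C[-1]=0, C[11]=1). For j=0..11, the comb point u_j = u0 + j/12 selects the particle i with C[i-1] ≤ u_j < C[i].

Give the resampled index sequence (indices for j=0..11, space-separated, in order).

C = [4/33, 13/66, 7/22, 14/33, 5/11, 16/33, 41/66, 23/33, 17/22, 5/6, 61/66, 1]
j=0: u_0=1/18 ∈ [0, 4/33) → index 0
j=1: u_1=5/36 ∈ [4/33, 13/66) → index 1
j=2: u_2=2/9 ∈ [13/66, 7/22) → index 2
j=3: u_3=11/36 ∈ [13/66, 7/22) → index 2
j=4: u_4=7/18 ∈ [7/22, 14/33) → index 3
j=5: u_5=17/36 ∈ [5/11, 16/33) → index 5
j=6: u_6=5/9 ∈ [16/33, 41/66) → index 6
j=7: u_7=23/36 ∈ [41/66, 23/33) → index 7
j=8: u_8=13/18 ∈ [23/33, 17/22) → index 8
j=9: u_9=29/36 ∈ [17/22, 5/6) → index 9
j=10: u_10=8/9 ∈ [5/6, 61/66) → index 10
j=11: u_11=35/36 ∈ [61/66, 1) → index 11

0 1 2 2 3 5 6 7 8 9 10 11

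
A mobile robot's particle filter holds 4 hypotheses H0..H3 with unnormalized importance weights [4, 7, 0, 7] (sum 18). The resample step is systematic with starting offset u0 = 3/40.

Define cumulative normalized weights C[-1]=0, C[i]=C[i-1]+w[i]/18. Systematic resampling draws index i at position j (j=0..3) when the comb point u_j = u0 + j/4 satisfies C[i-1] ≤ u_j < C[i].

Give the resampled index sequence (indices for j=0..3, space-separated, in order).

0 1 1 3

C = [2/9, 11/18, 11/18, 1]
j=0: u_0=3/40 ∈ [0, 2/9) → index 0
j=1: u_1=13/40 ∈ [2/9, 11/18) → index 1
j=2: u_2=23/40 ∈ [2/9, 11/18) → index 1
j=3: u_3=33/40 ∈ [11/18, 1) → index 3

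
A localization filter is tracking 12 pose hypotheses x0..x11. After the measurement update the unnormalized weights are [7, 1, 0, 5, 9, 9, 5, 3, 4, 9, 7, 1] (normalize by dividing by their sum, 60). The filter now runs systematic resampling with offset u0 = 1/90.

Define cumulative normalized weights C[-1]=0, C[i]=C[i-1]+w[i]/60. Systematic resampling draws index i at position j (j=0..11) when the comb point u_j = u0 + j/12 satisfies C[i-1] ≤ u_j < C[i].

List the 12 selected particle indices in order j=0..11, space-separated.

0 0 3 4 4 5 5 6 8 9 9 10

C = [7/60, 2/15, 2/15, 13/60, 11/30, 31/60, 3/5, 13/20, 43/60, 13/15, 59/60, 1]
j=0: u_0=1/90 ∈ [0, 7/60) → index 0
j=1: u_1=17/180 ∈ [0, 7/60) → index 0
j=2: u_2=8/45 ∈ [2/15, 13/60) → index 3
j=3: u_3=47/180 ∈ [13/60, 11/30) → index 4
j=4: u_4=31/90 ∈ [13/60, 11/30) → index 4
j=5: u_5=77/180 ∈ [11/30, 31/60) → index 5
j=6: u_6=23/45 ∈ [11/30, 31/60) → index 5
j=7: u_7=107/180 ∈ [31/60, 3/5) → index 6
j=8: u_8=61/90 ∈ [13/20, 43/60) → index 8
j=9: u_9=137/180 ∈ [43/60, 13/15) → index 9
j=10: u_10=38/45 ∈ [43/60, 13/15) → index 9
j=11: u_11=167/180 ∈ [13/15, 59/60) → index 10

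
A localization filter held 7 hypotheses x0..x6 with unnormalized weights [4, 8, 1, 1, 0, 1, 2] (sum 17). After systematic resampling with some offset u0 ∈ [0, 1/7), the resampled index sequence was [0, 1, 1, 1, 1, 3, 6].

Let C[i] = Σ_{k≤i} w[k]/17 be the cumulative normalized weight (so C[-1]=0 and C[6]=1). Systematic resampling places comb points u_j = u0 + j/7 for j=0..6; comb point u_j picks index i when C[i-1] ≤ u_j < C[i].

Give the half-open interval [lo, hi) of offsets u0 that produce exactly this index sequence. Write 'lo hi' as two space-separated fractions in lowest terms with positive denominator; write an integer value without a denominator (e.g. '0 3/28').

C = [4/17, 12/17, 13/17, 14/17, 14/17, 15/17, 1]
j=0 picked index 0: u0 ∈ [0, 4/17)
j=1 picked index 1: u0 ∈ [11/119, 67/119)
j=2 picked index 1: u0 ∈ [-6/119, 50/119)
j=3 picked index 1: u0 ∈ [-23/119, 33/119)
j=4 picked index 1: u0 ∈ [-40/119, 16/119)
j=5 picked index 3: u0 ∈ [6/119, 13/119)
j=6 picked index 6: u0 ∈ [3/119, 1/7)
intersection: [11/119, 13/119)

11/119 13/119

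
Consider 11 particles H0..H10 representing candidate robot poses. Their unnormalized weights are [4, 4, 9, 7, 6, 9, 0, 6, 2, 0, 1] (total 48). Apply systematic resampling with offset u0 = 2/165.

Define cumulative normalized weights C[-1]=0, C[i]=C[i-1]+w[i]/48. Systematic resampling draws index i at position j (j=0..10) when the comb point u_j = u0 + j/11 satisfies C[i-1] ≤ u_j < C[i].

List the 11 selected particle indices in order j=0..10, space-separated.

C = [1/12, 1/6, 17/48, 1/2, 5/8, 13/16, 13/16, 15/16, 47/48, 47/48, 1]
j=0: u_0=2/165 ∈ [0, 1/12) → index 0
j=1: u_1=17/165 ∈ [1/12, 1/6) → index 1
j=2: u_2=32/165 ∈ [1/6, 17/48) → index 2
j=3: u_3=47/165 ∈ [1/6, 17/48) → index 2
j=4: u_4=62/165 ∈ [17/48, 1/2) → index 3
j=5: u_5=7/15 ∈ [17/48, 1/2) → index 3
j=6: u_6=92/165 ∈ [1/2, 5/8) → index 4
j=7: u_7=107/165 ∈ [5/8, 13/16) → index 5
j=8: u_8=122/165 ∈ [5/8, 13/16) → index 5
j=9: u_9=137/165 ∈ [13/16, 15/16) → index 7
j=10: u_10=152/165 ∈ [13/16, 15/16) → index 7

0 1 2 2 3 3 4 5 5 7 7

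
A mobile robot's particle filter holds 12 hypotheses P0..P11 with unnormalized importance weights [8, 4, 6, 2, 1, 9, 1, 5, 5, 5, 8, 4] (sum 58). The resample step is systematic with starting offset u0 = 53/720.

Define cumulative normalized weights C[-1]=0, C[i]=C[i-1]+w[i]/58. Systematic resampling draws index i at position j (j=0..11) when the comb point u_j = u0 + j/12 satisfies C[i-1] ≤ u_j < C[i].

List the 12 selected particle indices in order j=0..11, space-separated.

C = [4/29, 6/29, 9/29, 10/29, 21/58, 15/29, 31/58, 18/29, 41/58, 23/29, 27/29, 1]
j=0: u_0=53/720 ∈ [0, 4/29) → index 0
j=1: u_1=113/720 ∈ [4/29, 6/29) → index 1
j=2: u_2=173/720 ∈ [6/29, 9/29) → index 2
j=3: u_3=233/720 ∈ [9/29, 10/29) → index 3
j=4: u_4=293/720 ∈ [21/58, 15/29) → index 5
j=5: u_5=353/720 ∈ [21/58, 15/29) → index 5
j=6: u_6=413/720 ∈ [31/58, 18/29) → index 7
j=7: u_7=473/720 ∈ [18/29, 41/58) → index 8
j=8: u_8=533/720 ∈ [41/58, 23/29) → index 9
j=9: u_9=593/720 ∈ [23/29, 27/29) → index 10
j=10: u_10=653/720 ∈ [23/29, 27/29) → index 10
j=11: u_11=713/720 ∈ [27/29, 1) → index 11

0 1 2 3 5 5 7 8 9 10 10 11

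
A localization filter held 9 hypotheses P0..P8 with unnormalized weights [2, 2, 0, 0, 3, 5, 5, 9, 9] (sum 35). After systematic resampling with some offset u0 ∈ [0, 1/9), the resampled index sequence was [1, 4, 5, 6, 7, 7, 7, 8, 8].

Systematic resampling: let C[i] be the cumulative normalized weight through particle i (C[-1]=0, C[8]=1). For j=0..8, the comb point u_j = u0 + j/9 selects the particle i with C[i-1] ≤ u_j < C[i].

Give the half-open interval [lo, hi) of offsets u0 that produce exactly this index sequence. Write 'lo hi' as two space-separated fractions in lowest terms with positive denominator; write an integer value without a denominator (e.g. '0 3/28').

2/35 8/105

C = [2/35, 4/35, 4/35, 4/35, 1/5, 12/35, 17/35, 26/35, 1]
j=0 picked index 1: u0 ∈ [2/35, 4/35)
j=1 picked index 4: u0 ∈ [1/315, 4/45)
j=2 picked index 5: u0 ∈ [-1/45, 38/315)
j=3 picked index 6: u0 ∈ [1/105, 16/105)
j=4 picked index 7: u0 ∈ [13/315, 94/315)
j=5 picked index 7: u0 ∈ [-22/315, 59/315)
j=6 picked index 7: u0 ∈ [-19/105, 8/105)
j=7 picked index 8: u0 ∈ [-11/315, 2/9)
j=8 picked index 8: u0 ∈ [-46/315, 1/9)
intersection: [2/35, 8/105)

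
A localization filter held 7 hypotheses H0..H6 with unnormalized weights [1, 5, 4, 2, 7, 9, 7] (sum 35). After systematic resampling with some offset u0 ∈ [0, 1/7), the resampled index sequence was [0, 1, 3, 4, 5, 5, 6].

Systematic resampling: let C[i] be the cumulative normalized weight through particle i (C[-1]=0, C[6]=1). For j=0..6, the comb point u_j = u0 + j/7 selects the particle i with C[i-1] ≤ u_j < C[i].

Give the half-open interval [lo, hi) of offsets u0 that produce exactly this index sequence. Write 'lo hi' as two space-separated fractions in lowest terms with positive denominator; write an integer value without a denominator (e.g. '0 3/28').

C = [1/35, 6/35, 2/7, 12/35, 19/35, 4/5, 1]
j=0 picked index 0: u0 ∈ [0, 1/35)
j=1 picked index 1: u0 ∈ [-4/35, 1/35)
j=2 picked index 3: u0 ∈ [0, 2/35)
j=3 picked index 4: u0 ∈ [-3/35, 4/35)
j=4 picked index 5: u0 ∈ [-1/35, 8/35)
j=5 picked index 5: u0 ∈ [-6/35, 3/35)
j=6 picked index 6: u0 ∈ [-2/35, 1/7)
intersection: [0, 1/35)

0 1/35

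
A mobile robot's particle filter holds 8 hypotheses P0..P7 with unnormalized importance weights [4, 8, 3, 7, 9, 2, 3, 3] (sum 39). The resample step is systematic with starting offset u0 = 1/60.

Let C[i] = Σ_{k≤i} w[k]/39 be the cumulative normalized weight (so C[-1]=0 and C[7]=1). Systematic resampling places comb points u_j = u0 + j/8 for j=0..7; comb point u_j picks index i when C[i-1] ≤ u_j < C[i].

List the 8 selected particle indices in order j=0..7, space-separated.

0 1 1 3 3 4 4 6

C = [4/39, 4/13, 5/13, 22/39, 31/39, 11/13, 12/13, 1]
j=0: u_0=1/60 ∈ [0, 4/39) → index 0
j=1: u_1=17/120 ∈ [4/39, 4/13) → index 1
j=2: u_2=4/15 ∈ [4/39, 4/13) → index 1
j=3: u_3=47/120 ∈ [5/13, 22/39) → index 3
j=4: u_4=31/60 ∈ [5/13, 22/39) → index 3
j=5: u_5=77/120 ∈ [22/39, 31/39) → index 4
j=6: u_6=23/30 ∈ [22/39, 31/39) → index 4
j=7: u_7=107/120 ∈ [11/13, 12/13) → index 6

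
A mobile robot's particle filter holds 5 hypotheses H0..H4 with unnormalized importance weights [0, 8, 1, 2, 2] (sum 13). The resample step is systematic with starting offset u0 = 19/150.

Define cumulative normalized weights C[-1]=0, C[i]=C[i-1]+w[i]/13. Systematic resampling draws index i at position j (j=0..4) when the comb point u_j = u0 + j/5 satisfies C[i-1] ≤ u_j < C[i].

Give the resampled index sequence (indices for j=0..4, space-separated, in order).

1 1 1 3 4

C = [0, 8/13, 9/13, 11/13, 1]
j=0: u_0=19/150 ∈ [0, 8/13) → index 1
j=1: u_1=49/150 ∈ [0, 8/13) → index 1
j=2: u_2=79/150 ∈ [0, 8/13) → index 1
j=3: u_3=109/150 ∈ [9/13, 11/13) → index 3
j=4: u_4=139/150 ∈ [11/13, 1) → index 4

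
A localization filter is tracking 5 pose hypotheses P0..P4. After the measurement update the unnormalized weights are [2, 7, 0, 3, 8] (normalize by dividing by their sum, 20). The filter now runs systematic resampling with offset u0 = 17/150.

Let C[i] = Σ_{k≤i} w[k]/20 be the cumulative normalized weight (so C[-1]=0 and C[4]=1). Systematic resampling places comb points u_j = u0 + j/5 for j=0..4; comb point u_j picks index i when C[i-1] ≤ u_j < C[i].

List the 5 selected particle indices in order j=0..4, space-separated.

1 1 3 4 4

C = [1/10, 9/20, 9/20, 3/5, 1]
j=0: u_0=17/150 ∈ [1/10, 9/20) → index 1
j=1: u_1=47/150 ∈ [1/10, 9/20) → index 1
j=2: u_2=77/150 ∈ [9/20, 3/5) → index 3
j=3: u_3=107/150 ∈ [3/5, 1) → index 4
j=4: u_4=137/150 ∈ [3/5, 1) → index 4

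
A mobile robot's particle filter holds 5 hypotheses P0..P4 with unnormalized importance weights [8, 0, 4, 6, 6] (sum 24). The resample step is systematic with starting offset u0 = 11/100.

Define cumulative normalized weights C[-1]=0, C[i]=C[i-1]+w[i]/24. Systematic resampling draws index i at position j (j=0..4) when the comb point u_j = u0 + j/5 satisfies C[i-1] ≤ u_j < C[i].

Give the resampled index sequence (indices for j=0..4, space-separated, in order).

C = [1/3, 1/3, 1/2, 3/4, 1]
j=0: u_0=11/100 ∈ [0, 1/3) → index 0
j=1: u_1=31/100 ∈ [0, 1/3) → index 0
j=2: u_2=51/100 ∈ [1/2, 3/4) → index 3
j=3: u_3=71/100 ∈ [1/2, 3/4) → index 3
j=4: u_4=91/100 ∈ [3/4, 1) → index 4

0 0 3 3 4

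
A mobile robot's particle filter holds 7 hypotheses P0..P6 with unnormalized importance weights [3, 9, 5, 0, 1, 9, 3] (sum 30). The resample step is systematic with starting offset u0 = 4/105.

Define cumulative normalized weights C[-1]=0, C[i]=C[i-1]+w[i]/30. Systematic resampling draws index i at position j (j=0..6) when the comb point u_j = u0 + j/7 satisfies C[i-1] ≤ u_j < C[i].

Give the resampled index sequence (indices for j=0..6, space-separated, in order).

C = [1/10, 2/5, 17/30, 17/30, 3/5, 9/10, 1]
j=0: u_0=4/105 ∈ [0, 1/10) → index 0
j=1: u_1=19/105 ∈ [1/10, 2/5) → index 1
j=2: u_2=34/105 ∈ [1/10, 2/5) → index 1
j=3: u_3=7/15 ∈ [2/5, 17/30) → index 2
j=4: u_4=64/105 ∈ [3/5, 9/10) → index 5
j=5: u_5=79/105 ∈ [3/5, 9/10) → index 5
j=6: u_6=94/105 ∈ [3/5, 9/10) → index 5

0 1 1 2 5 5 5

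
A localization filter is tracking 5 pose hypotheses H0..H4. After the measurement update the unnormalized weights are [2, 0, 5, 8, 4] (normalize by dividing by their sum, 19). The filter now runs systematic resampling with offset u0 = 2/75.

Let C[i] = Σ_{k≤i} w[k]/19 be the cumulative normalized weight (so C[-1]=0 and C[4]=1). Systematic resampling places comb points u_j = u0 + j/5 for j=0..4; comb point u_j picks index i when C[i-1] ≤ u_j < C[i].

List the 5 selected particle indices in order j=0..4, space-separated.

0 2 3 3 4

C = [2/19, 2/19, 7/19, 15/19, 1]
j=0: u_0=2/75 ∈ [0, 2/19) → index 0
j=1: u_1=17/75 ∈ [2/19, 7/19) → index 2
j=2: u_2=32/75 ∈ [7/19, 15/19) → index 3
j=3: u_3=47/75 ∈ [7/19, 15/19) → index 3
j=4: u_4=62/75 ∈ [15/19, 1) → index 4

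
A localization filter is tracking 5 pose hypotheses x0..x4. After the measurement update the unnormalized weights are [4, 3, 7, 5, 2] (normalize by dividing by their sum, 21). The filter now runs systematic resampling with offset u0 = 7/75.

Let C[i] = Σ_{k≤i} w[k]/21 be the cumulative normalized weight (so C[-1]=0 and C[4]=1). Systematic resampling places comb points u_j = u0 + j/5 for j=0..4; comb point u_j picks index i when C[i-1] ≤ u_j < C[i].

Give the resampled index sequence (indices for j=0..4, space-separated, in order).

0 1 2 3 3

C = [4/21, 1/3, 2/3, 19/21, 1]
j=0: u_0=7/75 ∈ [0, 4/21) → index 0
j=1: u_1=22/75 ∈ [4/21, 1/3) → index 1
j=2: u_2=37/75 ∈ [1/3, 2/3) → index 2
j=3: u_3=52/75 ∈ [2/3, 19/21) → index 3
j=4: u_4=67/75 ∈ [2/3, 19/21) → index 3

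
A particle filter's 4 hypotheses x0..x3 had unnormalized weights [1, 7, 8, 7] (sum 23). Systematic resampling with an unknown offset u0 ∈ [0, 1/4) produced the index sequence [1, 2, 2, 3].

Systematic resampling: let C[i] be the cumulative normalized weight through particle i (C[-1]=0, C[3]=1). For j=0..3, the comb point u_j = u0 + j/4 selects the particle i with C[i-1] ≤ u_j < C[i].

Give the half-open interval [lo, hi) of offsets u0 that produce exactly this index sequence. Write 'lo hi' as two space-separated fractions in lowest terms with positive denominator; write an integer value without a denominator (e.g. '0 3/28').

9/92 9/46

C = [1/23, 8/23, 16/23, 1]
j=0 picked index 1: u0 ∈ [1/23, 8/23)
j=1 picked index 2: u0 ∈ [9/92, 41/92)
j=2 picked index 2: u0 ∈ [-7/46, 9/46)
j=3 picked index 3: u0 ∈ [-5/92, 1/4)
intersection: [9/92, 9/46)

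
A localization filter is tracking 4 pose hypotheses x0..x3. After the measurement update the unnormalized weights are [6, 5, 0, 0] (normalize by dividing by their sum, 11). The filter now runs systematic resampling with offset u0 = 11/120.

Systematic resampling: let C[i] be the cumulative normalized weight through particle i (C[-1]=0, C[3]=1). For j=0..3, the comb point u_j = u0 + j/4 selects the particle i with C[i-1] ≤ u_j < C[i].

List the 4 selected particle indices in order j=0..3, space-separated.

C = [6/11, 1, 1, 1]
j=0: u_0=11/120 ∈ [0, 6/11) → index 0
j=1: u_1=41/120 ∈ [0, 6/11) → index 0
j=2: u_2=71/120 ∈ [6/11, 1) → index 1
j=3: u_3=101/120 ∈ [6/11, 1) → index 1

0 0 1 1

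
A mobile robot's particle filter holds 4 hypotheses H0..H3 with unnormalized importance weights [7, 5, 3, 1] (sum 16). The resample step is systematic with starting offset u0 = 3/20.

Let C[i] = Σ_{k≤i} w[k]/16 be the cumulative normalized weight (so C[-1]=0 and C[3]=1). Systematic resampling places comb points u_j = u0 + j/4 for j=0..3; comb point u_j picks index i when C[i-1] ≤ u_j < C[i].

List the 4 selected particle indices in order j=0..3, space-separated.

C = [7/16, 3/4, 15/16, 1]
j=0: u_0=3/20 ∈ [0, 7/16) → index 0
j=1: u_1=2/5 ∈ [0, 7/16) → index 0
j=2: u_2=13/20 ∈ [7/16, 3/4) → index 1
j=3: u_3=9/10 ∈ [3/4, 15/16) → index 2

0 0 1 2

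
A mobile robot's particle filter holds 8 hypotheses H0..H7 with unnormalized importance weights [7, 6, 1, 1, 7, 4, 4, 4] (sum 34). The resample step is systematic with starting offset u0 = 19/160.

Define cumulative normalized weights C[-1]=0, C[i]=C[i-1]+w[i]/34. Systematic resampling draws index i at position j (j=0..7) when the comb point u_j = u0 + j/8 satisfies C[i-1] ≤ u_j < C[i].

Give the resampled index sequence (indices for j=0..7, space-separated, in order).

C = [7/34, 13/34, 7/17, 15/34, 11/17, 13/17, 15/17, 1]
j=0: u_0=19/160 ∈ [0, 7/34) → index 0
j=1: u_1=39/160 ∈ [7/34, 13/34) → index 1
j=2: u_2=59/160 ∈ [7/34, 13/34) → index 1
j=3: u_3=79/160 ∈ [15/34, 11/17) → index 4
j=4: u_4=99/160 ∈ [15/34, 11/17) → index 4
j=5: u_5=119/160 ∈ [11/17, 13/17) → index 5
j=6: u_6=139/160 ∈ [13/17, 15/17) → index 6
j=7: u_7=159/160 ∈ [15/17, 1) → index 7

0 1 1 4 4 5 6 7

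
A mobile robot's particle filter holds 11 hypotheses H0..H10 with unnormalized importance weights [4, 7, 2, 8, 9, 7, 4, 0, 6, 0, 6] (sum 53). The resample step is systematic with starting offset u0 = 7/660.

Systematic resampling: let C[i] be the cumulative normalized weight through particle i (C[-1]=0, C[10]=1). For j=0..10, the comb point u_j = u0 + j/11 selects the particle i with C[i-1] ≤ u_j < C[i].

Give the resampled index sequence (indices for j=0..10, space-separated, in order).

0 1 1 3 3 4 4 5 6 8 10

C = [4/53, 11/53, 13/53, 21/53, 30/53, 37/53, 41/53, 41/53, 47/53, 47/53, 1]
j=0: u_0=7/660 ∈ [0, 4/53) → index 0
j=1: u_1=67/660 ∈ [4/53, 11/53) → index 1
j=2: u_2=127/660 ∈ [4/53, 11/53) → index 1
j=3: u_3=17/60 ∈ [13/53, 21/53) → index 3
j=4: u_4=247/660 ∈ [13/53, 21/53) → index 3
j=5: u_5=307/660 ∈ [21/53, 30/53) → index 4
j=6: u_6=367/660 ∈ [21/53, 30/53) → index 4
j=7: u_7=427/660 ∈ [30/53, 37/53) → index 5
j=8: u_8=487/660 ∈ [37/53, 41/53) → index 6
j=9: u_9=547/660 ∈ [41/53, 47/53) → index 8
j=10: u_10=607/660 ∈ [47/53, 1) → index 10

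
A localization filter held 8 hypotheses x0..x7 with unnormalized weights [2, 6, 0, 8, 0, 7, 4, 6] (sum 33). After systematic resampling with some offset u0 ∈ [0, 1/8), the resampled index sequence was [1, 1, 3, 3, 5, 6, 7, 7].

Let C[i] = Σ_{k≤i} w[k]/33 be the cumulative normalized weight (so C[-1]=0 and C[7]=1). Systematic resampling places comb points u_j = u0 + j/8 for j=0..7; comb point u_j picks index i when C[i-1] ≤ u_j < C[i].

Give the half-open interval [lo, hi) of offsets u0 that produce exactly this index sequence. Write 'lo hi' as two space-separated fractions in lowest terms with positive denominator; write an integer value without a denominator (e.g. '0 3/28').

19/264 29/264

C = [2/33, 8/33, 8/33, 16/33, 16/33, 23/33, 9/11, 1]
j=0 picked index 1: u0 ∈ [2/33, 8/33)
j=1 picked index 1: u0 ∈ [-17/264, 31/264)
j=2 picked index 3: u0 ∈ [-1/132, 31/132)
j=3 picked index 3: u0 ∈ [-35/264, 29/264)
j=4 picked index 5: u0 ∈ [-1/66, 13/66)
j=5 picked index 6: u0 ∈ [19/264, 17/88)
j=6 picked index 7: u0 ∈ [3/44, 1/4)
j=7 picked index 7: u0 ∈ [-5/88, 1/8)
intersection: [19/264, 29/264)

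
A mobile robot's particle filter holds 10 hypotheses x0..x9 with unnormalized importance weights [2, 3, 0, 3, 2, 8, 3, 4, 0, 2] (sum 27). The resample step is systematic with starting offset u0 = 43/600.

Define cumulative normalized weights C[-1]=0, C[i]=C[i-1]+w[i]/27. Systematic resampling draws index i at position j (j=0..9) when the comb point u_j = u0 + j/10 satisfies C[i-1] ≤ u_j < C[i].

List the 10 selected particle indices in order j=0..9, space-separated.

C = [2/27, 5/27, 5/27, 8/27, 10/27, 2/3, 7/9, 25/27, 25/27, 1]
j=0: u_0=43/600 ∈ [0, 2/27) → index 0
j=1: u_1=103/600 ∈ [2/27, 5/27) → index 1
j=2: u_2=163/600 ∈ [5/27, 8/27) → index 3
j=3: u_3=223/600 ∈ [10/27, 2/3) → index 5
j=4: u_4=283/600 ∈ [10/27, 2/3) → index 5
j=5: u_5=343/600 ∈ [10/27, 2/3) → index 5
j=6: u_6=403/600 ∈ [2/3, 7/9) → index 6
j=7: u_7=463/600 ∈ [2/3, 7/9) → index 6
j=8: u_8=523/600 ∈ [7/9, 25/27) → index 7
j=9: u_9=583/600 ∈ [25/27, 1) → index 9

0 1 3 5 5 5 6 6 7 9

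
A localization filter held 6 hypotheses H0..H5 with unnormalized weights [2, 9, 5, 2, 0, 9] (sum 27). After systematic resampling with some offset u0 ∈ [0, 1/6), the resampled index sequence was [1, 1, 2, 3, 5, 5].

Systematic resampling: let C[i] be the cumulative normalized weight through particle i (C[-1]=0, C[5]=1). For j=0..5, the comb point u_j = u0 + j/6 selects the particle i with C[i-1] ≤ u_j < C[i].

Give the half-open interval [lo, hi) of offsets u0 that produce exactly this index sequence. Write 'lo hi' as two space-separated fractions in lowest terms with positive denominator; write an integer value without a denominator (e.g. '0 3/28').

5/54 1/6

C = [2/27, 11/27, 16/27, 2/3, 2/3, 1]
j=0 picked index 1: u0 ∈ [2/27, 11/27)
j=1 picked index 1: u0 ∈ [-5/54, 13/54)
j=2 picked index 2: u0 ∈ [2/27, 7/27)
j=3 picked index 3: u0 ∈ [5/54, 1/6)
j=4 picked index 5: u0 ∈ [0, 1/3)
j=5 picked index 5: u0 ∈ [-1/6, 1/6)
intersection: [5/54, 1/6)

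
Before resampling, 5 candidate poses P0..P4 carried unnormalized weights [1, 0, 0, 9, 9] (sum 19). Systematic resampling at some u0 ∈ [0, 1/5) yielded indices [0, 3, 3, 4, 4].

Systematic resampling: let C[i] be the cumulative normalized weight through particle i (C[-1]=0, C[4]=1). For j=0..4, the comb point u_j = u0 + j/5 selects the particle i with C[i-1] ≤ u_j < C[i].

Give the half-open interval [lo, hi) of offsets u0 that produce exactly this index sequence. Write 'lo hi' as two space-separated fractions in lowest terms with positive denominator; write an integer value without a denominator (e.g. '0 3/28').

C = [1/19, 1/19, 1/19, 10/19, 1]
j=0 picked index 0: u0 ∈ [0, 1/19)
j=1 picked index 3: u0 ∈ [-14/95, 31/95)
j=2 picked index 3: u0 ∈ [-33/95, 12/95)
j=3 picked index 4: u0 ∈ [-7/95, 2/5)
j=4 picked index 4: u0 ∈ [-26/95, 1/5)
intersection: [0, 1/19)

0 1/19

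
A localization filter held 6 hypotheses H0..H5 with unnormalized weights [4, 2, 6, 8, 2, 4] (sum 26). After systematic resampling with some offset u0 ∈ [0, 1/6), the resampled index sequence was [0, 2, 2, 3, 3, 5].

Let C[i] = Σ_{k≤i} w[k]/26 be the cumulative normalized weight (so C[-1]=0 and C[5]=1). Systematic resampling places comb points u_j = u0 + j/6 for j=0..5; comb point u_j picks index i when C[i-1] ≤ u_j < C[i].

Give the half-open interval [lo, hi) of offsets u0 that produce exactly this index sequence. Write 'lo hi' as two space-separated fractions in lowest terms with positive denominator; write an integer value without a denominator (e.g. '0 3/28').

C = [2/13, 3/13, 6/13, 10/13, 11/13, 1]
j=0 picked index 0: u0 ∈ [0, 2/13)
j=1 picked index 2: u0 ∈ [5/78, 23/78)
j=2 picked index 2: u0 ∈ [-4/39, 5/39)
j=3 picked index 3: u0 ∈ [-1/26, 7/26)
j=4 picked index 3: u0 ∈ [-8/39, 4/39)
j=5 picked index 5: u0 ∈ [1/78, 1/6)
intersection: [5/78, 4/39)

5/78 4/39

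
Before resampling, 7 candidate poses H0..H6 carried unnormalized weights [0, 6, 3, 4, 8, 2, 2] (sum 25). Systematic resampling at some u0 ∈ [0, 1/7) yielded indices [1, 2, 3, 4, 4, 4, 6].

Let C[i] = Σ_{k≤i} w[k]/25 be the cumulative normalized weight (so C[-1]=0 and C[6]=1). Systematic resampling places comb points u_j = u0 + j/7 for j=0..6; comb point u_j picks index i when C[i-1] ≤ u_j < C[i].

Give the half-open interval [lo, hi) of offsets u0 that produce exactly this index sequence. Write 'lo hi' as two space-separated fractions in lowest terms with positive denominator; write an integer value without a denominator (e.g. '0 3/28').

C = [0, 6/25, 9/25, 13/25, 21/25, 23/25, 1]
j=0 picked index 1: u0 ∈ [0, 6/25)
j=1 picked index 2: u0 ∈ [17/175, 38/175)
j=2 picked index 3: u0 ∈ [13/175, 41/175)
j=3 picked index 4: u0 ∈ [16/175, 72/175)
j=4 picked index 4: u0 ∈ [-9/175, 47/175)
j=5 picked index 4: u0 ∈ [-34/175, 22/175)
j=6 picked index 6: u0 ∈ [11/175, 1/7)
intersection: [17/175, 22/175)

17/175 22/175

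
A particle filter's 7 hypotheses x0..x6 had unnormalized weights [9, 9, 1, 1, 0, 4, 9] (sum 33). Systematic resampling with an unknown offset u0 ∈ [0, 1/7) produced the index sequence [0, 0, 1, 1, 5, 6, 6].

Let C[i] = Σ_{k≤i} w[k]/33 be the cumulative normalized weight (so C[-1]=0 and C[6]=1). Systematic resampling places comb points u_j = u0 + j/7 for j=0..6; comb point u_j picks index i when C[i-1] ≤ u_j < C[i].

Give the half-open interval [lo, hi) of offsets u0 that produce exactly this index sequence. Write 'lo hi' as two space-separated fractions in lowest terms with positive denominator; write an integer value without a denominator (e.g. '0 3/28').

C = [3/11, 6/11, 19/33, 20/33, 20/33, 8/11, 1]
j=0 picked index 0: u0 ∈ [0, 3/11)
j=1 picked index 0: u0 ∈ [-1/7, 10/77)
j=2 picked index 1: u0 ∈ [-1/77, 20/77)
j=3 picked index 1: u0 ∈ [-12/77, 9/77)
j=4 picked index 5: u0 ∈ [8/231, 12/77)
j=5 picked index 6: u0 ∈ [1/77, 2/7)
j=6 picked index 6: u0 ∈ [-10/77, 1/7)
intersection: [8/231, 9/77)

8/231 9/77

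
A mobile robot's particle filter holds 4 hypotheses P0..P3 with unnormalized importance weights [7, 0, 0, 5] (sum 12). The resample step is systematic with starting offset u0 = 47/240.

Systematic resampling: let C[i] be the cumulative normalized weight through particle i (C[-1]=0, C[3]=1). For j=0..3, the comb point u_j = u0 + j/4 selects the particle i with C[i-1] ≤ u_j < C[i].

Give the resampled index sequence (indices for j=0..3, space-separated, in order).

0 0 3 3

C = [7/12, 7/12, 7/12, 1]
j=0: u_0=47/240 ∈ [0, 7/12) → index 0
j=1: u_1=107/240 ∈ [0, 7/12) → index 0
j=2: u_2=167/240 ∈ [7/12, 1) → index 3
j=3: u_3=227/240 ∈ [7/12, 1) → index 3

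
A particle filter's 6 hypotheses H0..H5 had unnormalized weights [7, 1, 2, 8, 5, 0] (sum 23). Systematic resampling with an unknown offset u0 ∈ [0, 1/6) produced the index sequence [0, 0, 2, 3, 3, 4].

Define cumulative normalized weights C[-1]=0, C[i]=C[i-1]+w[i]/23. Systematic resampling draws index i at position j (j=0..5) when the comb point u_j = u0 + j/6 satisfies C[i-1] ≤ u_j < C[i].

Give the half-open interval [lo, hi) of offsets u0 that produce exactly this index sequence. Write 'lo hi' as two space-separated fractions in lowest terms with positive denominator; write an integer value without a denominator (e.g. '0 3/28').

1/69 7/69

C = [7/23, 8/23, 10/23, 18/23, 1, 1]
j=0 picked index 0: u0 ∈ [0, 7/23)
j=1 picked index 0: u0 ∈ [-1/6, 19/138)
j=2 picked index 2: u0 ∈ [1/69, 7/69)
j=3 picked index 3: u0 ∈ [-3/46, 13/46)
j=4 picked index 3: u0 ∈ [-16/69, 8/69)
j=5 picked index 4: u0 ∈ [-7/138, 1/6)
intersection: [1/69, 7/69)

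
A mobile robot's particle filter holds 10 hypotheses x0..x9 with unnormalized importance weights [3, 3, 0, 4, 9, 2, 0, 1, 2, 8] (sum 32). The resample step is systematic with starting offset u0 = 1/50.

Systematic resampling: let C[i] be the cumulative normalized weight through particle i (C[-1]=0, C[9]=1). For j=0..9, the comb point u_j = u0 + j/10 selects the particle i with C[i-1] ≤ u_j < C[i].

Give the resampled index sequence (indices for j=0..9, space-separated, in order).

0 1 3 4 4 4 5 8 9 9

C = [3/32, 3/16, 3/16, 5/16, 19/32, 21/32, 21/32, 11/16, 3/4, 1]
j=0: u_0=1/50 ∈ [0, 3/32) → index 0
j=1: u_1=3/25 ∈ [3/32, 3/16) → index 1
j=2: u_2=11/50 ∈ [3/16, 5/16) → index 3
j=3: u_3=8/25 ∈ [5/16, 19/32) → index 4
j=4: u_4=21/50 ∈ [5/16, 19/32) → index 4
j=5: u_5=13/25 ∈ [5/16, 19/32) → index 4
j=6: u_6=31/50 ∈ [19/32, 21/32) → index 5
j=7: u_7=18/25 ∈ [11/16, 3/4) → index 8
j=8: u_8=41/50 ∈ [3/4, 1) → index 9
j=9: u_9=23/25 ∈ [3/4, 1) → index 9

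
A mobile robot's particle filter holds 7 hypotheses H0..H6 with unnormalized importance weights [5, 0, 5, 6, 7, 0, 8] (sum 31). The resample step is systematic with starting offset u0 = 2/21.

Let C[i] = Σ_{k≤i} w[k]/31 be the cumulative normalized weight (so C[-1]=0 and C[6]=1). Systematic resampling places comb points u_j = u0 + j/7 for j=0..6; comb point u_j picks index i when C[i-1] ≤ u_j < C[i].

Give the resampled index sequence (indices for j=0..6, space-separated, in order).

0 2 3 4 4 6 6

C = [5/31, 5/31, 10/31, 16/31, 23/31, 23/31, 1]
j=0: u_0=2/21 ∈ [0, 5/31) → index 0
j=1: u_1=5/21 ∈ [5/31, 10/31) → index 2
j=2: u_2=8/21 ∈ [10/31, 16/31) → index 3
j=3: u_3=11/21 ∈ [16/31, 23/31) → index 4
j=4: u_4=2/3 ∈ [16/31, 23/31) → index 4
j=5: u_5=17/21 ∈ [23/31, 1) → index 6
j=6: u_6=20/21 ∈ [23/31, 1) → index 6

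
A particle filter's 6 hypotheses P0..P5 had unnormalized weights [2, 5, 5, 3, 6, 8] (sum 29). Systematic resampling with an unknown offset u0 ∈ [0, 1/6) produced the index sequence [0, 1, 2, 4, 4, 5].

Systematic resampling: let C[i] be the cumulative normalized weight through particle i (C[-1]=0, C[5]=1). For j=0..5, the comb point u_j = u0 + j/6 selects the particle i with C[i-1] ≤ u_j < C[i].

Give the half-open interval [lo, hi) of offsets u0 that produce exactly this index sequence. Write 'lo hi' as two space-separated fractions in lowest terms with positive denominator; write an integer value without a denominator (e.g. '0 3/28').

1/58 5/87

C = [2/29, 7/29, 12/29, 15/29, 21/29, 1]
j=0 picked index 0: u0 ∈ [0, 2/29)
j=1 picked index 1: u0 ∈ [-17/174, 13/174)
j=2 picked index 2: u0 ∈ [-8/87, 7/87)
j=3 picked index 4: u0 ∈ [1/58, 13/58)
j=4 picked index 4: u0 ∈ [-13/87, 5/87)
j=5 picked index 5: u0 ∈ [-19/174, 1/6)
intersection: [1/58, 5/87)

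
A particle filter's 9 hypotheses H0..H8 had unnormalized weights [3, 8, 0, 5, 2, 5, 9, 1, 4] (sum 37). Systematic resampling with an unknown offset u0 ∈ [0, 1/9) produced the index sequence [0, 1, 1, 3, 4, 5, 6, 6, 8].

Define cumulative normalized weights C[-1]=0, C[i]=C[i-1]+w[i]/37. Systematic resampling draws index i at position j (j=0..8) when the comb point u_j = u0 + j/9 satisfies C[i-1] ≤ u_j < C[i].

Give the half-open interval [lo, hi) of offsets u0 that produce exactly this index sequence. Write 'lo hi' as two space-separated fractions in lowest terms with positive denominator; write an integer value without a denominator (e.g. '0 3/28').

1/333 14/333

C = [3/37, 11/37, 11/37, 16/37, 18/37, 23/37, 32/37, 33/37, 1]
j=0 picked index 0: u0 ∈ [0, 3/37)
j=1 picked index 1: u0 ∈ [-10/333, 62/333)
j=2 picked index 1: u0 ∈ [-47/333, 25/333)
j=3 picked index 3: u0 ∈ [-4/111, 11/111)
j=4 picked index 4: u0 ∈ [-4/333, 14/333)
j=5 picked index 5: u0 ∈ [-23/333, 22/333)
j=6 picked index 6: u0 ∈ [-5/111, 22/111)
j=7 picked index 6: u0 ∈ [-52/333, 29/333)
j=8 picked index 8: u0 ∈ [1/333, 1/9)
intersection: [1/333, 14/333)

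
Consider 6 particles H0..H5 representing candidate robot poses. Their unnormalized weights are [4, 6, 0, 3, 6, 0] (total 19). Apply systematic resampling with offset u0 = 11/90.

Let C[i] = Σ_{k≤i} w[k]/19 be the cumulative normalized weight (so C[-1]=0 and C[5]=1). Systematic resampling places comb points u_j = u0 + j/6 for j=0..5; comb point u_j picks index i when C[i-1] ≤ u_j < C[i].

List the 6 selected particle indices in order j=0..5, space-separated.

C = [4/19, 10/19, 10/19, 13/19, 1, 1]
j=0: u_0=11/90 ∈ [0, 4/19) → index 0
j=1: u_1=13/45 ∈ [4/19, 10/19) → index 1
j=2: u_2=41/90 ∈ [4/19, 10/19) → index 1
j=3: u_3=28/45 ∈ [10/19, 13/19) → index 3
j=4: u_4=71/90 ∈ [13/19, 1) → index 4
j=5: u_5=43/45 ∈ [13/19, 1) → index 4

0 1 1 3 4 4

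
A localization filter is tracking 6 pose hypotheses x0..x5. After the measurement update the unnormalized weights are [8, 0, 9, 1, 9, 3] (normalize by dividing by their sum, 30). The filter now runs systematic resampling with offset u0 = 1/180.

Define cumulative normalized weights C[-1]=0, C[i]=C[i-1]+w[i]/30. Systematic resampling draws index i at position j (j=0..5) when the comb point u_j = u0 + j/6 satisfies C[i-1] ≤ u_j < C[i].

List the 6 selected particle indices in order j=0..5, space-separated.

C = [4/15, 4/15, 17/30, 3/5, 9/10, 1]
j=0: u_0=1/180 ∈ [0, 4/15) → index 0
j=1: u_1=31/180 ∈ [0, 4/15) → index 0
j=2: u_2=61/180 ∈ [4/15, 17/30) → index 2
j=3: u_3=91/180 ∈ [4/15, 17/30) → index 2
j=4: u_4=121/180 ∈ [3/5, 9/10) → index 4
j=5: u_5=151/180 ∈ [3/5, 9/10) → index 4

0 0 2 2 4 4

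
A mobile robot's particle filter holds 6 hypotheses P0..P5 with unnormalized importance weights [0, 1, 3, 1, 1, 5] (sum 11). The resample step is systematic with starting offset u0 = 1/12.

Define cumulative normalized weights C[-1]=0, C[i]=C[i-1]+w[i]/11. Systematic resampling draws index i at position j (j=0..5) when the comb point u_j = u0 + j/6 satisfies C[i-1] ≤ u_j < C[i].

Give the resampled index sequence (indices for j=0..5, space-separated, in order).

1 2 3 5 5 5

C = [0, 1/11, 4/11, 5/11, 6/11, 1]
j=0: u_0=1/12 ∈ [0, 1/11) → index 1
j=1: u_1=1/4 ∈ [1/11, 4/11) → index 2
j=2: u_2=5/12 ∈ [4/11, 5/11) → index 3
j=3: u_3=7/12 ∈ [6/11, 1) → index 5
j=4: u_4=3/4 ∈ [6/11, 1) → index 5
j=5: u_5=11/12 ∈ [6/11, 1) → index 5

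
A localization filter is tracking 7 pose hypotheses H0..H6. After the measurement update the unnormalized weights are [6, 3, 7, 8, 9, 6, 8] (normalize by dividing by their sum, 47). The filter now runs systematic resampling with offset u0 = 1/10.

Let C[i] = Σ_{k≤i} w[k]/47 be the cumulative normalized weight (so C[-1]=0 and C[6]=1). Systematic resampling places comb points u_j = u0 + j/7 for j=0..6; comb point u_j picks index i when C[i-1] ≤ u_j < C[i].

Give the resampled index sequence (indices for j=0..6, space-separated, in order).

C = [6/47, 9/47, 16/47, 24/47, 33/47, 39/47, 1]
j=0: u_0=1/10 ∈ [0, 6/47) → index 0
j=1: u_1=17/70 ∈ [9/47, 16/47) → index 2
j=2: u_2=27/70 ∈ [16/47, 24/47) → index 3
j=3: u_3=37/70 ∈ [24/47, 33/47) → index 4
j=4: u_4=47/70 ∈ [24/47, 33/47) → index 4
j=5: u_5=57/70 ∈ [33/47, 39/47) → index 5
j=6: u_6=67/70 ∈ [39/47, 1) → index 6

0 2 3 4 4 5 6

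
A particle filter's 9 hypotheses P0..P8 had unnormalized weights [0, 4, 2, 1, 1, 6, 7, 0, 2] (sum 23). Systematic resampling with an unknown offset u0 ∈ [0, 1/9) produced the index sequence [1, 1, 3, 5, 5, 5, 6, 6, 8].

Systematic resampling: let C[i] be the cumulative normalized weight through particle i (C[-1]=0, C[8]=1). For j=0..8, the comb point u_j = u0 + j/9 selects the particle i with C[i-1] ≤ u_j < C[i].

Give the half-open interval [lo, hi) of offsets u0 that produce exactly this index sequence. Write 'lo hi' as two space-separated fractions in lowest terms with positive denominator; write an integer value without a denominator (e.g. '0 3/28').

8/207 11/207

C = [0, 4/23, 6/23, 7/23, 8/23, 14/23, 21/23, 21/23, 1]
j=0 picked index 1: u0 ∈ [0, 4/23)
j=1 picked index 1: u0 ∈ [-1/9, 13/207)
j=2 picked index 3: u0 ∈ [8/207, 17/207)
j=3 picked index 5: u0 ∈ [1/69, 19/69)
j=4 picked index 5: u0 ∈ [-20/207, 34/207)
j=5 picked index 5: u0 ∈ [-43/207, 11/207)
j=6 picked index 6: u0 ∈ [-4/69, 17/69)
j=7 picked index 6: u0 ∈ [-35/207, 28/207)
j=8 picked index 8: u0 ∈ [5/207, 1/9)
intersection: [8/207, 11/207)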